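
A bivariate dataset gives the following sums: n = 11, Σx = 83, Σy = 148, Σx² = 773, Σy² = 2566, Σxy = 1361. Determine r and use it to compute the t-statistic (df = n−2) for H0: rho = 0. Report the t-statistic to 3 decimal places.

S_xy = nΣxy − ΣxΣy = 11·1361 − 83·148 = 14971 − 12284 = 2687
S_xx = nΣx² − (Σx)² = 11·773 − 83² = 8503 − 6889 = 1614
S_yy = nΣy² − (Σy)² = 11·2566 − 148² = 28226 − 21904 = 6322
r = S_xy / √(S_xx·S_yy) = 2687 / √(1614·6322) = 2687 / √10203708 = 2687 / 3194.3243 = 0.8412
t = r·√(n−2)/√(1−r²) = 0.8412·√9 / √(1−0.707617) = 2.523600 / 0.540725 = 4.667

4.667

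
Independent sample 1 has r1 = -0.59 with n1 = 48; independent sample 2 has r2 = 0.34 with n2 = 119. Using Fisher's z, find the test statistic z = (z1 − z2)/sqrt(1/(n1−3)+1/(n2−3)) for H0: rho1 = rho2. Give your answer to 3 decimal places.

-5.875

Fisher z-transforms: z1 = atanh(-0.59) = -0.677666, z2 = atanh(0.34) = 0.354093; difference d = -1.031759
Var(d) = 1/45 + 1/116 = 0.0222222 + 0.0086207 = 0.0308429
z = d/√Var(d) = -1.031759 / √0.0308429 = -1.031759 / 0.175621 = -5.875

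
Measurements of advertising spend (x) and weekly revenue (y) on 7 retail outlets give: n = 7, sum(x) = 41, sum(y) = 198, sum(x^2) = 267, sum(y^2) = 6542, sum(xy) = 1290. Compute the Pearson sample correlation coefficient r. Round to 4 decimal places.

S_xy = nΣxy − ΣxΣy = 7·1290 − 41·198 = 9030 − 8118 = 912
S_xx = nΣx² − (Σx)² = 7·267 − 41² = 1869 − 1681 = 188
S_yy = nΣy² − (Σy)² = 7·6542 − 198² = 45794 − 39204 = 6590
r = S_xy / √(S_xx·S_yy) = 912 / √(188·6590) = 912 / √1238920 = 912 / 1113.0678 = 0.8194

0.8194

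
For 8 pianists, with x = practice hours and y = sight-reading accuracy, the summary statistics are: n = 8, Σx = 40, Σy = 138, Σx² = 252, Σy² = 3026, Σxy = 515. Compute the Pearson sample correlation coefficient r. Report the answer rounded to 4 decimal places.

-0.9552

Numerator: nΣxy − (Σx)(Σy) = 8·515 − (40)(138) = -1400
Denominator: √[(nΣx²−(Σx)²)(nΣy²−(Σy)²)]
  nΣx²−(Σx)² = 8·252 − 1600 = 416;  nΣy²−(Σy)² = 8·3026 − 19044 = 5164
  √(416·5164) = √2148224 = 1465.6821
r = -1400 / 1465.6821 = -0.9552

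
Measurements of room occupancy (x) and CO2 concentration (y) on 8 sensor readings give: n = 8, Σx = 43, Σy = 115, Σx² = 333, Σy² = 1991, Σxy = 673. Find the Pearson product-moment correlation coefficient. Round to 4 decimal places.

0.2958

Numerator: nΣxy − (Σx)(Σy) = 8·673 − (43)(115) = 439
Denominator: √[(nΣx²−(Σx)²)(nΣy²−(Σy)²)]
  nΣx²−(Σx)² = 8·333 − 1849 = 815;  nΣy²−(Σy)² = 8·1991 − 13225 = 2703
  √(815·2703) = √2202945 = 1484.2321
r = 439 / 1484.2321 = 0.2958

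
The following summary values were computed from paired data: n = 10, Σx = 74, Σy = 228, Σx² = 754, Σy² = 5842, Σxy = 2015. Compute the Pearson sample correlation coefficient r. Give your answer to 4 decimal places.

S_xy = nΣxy − ΣxΣy = 10·2015 − 74·228 = 20150 − 16872 = 3278
S_xx = nΣx² − (Σx)² = 10·754 − 74² = 7540 − 5476 = 2064
S_yy = nΣy² − (Σy)² = 10·5842 − 228² = 58420 − 51984 = 6436
r = S_xy / √(S_xx·S_yy) = 3278 / √(2064·6436) = 3278 / √13283904 = 3278 / 3644.7090 = 0.8994

0.8994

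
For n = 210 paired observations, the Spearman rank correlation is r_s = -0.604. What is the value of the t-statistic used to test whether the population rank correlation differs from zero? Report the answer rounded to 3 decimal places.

-10.930

1 − r_s² = 1 − 0.364816 = 0.635184;  √(1−r_s²) = 0.796984
√(n−2) = √208 = 14.422205
t = r_s·√(n−2)/√(1−r_s²) = -0.604 · 14.422205 / 0.796984 = -10.930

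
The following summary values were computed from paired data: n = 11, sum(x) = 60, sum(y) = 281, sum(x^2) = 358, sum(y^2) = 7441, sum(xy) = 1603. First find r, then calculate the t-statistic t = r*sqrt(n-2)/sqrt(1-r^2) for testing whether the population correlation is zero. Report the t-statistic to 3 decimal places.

3.765

Numerator: nΣxy − (Σx)(Σy) = 11·1603 − (60)(281) = 773
Denominator: √[(nΣx²−(Σx)²)(nΣy²−(Σy)²)]
  nΣx²−(Σx)² = 11·358 − 3600 = 338;  nΣy²−(Σy)² = 11·7441 − 78961 = 2890
  √(338·2890) = √976820 = 988.3420
r = 773 / 988.3420 = 0.7821
t = r·√(n−2)/√(1−r²) = 0.7821·√9 / √(1−0.611680) = 2.346300 / 0.623153 = 3.765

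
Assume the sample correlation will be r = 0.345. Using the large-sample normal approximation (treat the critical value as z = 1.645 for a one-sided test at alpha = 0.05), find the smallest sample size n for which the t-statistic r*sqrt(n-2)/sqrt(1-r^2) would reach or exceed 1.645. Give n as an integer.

Need r·√(n−2)/√(1−r²) ≥ 1.645
√(n−2) ≥ 1.645·√(1−0.119025) / 0.345 = 1.645·0.938603 / 0.345 = 4.4754
n−2 ≥ 20.0292  ⇒  n ≥ 22.0292
Smallest integer n = 23

23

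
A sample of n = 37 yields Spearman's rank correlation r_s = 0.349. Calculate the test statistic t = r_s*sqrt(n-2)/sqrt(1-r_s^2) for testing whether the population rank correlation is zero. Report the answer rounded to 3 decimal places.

2.203

t = r_s·√(n−2) / √(1−r_s²) with r_s = 0.349, n = 37
  = 0.349·√35 / √(1 − 0.121801)
  = 0.349·5.916080 / 0.937123
  = 2.064712 / 0.937123 = 2.203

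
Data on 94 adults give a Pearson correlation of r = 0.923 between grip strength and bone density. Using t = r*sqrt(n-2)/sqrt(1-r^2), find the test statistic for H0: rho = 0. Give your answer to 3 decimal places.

t = r·√(n−2) / √(1−r²) with r = 0.923, n = 94
  = 0.923·√92 / √(1 − 0.851929)
  = 0.923·9.591663 / 0.384800
  = 8.853105 / 0.384800 = 23.007

23.007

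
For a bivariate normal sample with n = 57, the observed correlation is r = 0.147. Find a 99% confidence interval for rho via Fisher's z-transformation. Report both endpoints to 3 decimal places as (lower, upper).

z_r = atanh(0.147) = 0.148073;  SE = 1/√(n−3) = 1/√54 = 0.136083
z-limits: 0.148073 ± 2.576·0.136083 = 0.148073 ± 0.350550 = [-0.202477, 0.498623]
ρ-limits: (tanh -0.202477, tanh 0.498623) = (-0.200, 0.461)

(-0.200, 0.461)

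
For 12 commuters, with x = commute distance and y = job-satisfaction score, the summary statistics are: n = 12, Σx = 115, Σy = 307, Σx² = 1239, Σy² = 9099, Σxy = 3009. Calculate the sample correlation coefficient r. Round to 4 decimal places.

S_xy = nΣxy − ΣxΣy = 12·3009 − 115·307 = 36108 − 35305 = 803
S_xx = nΣx² − (Σx)² = 12·1239 − 115² = 14868 − 13225 = 1643
S_yy = nΣy² − (Σy)² = 12·9099 − 307² = 109188 − 94249 = 14939
r = S_xy / √(S_xx·S_yy) = 803 / √(1643·14939) = 803 / √24544777 = 803 / 4954.2686 = 0.1621

0.1621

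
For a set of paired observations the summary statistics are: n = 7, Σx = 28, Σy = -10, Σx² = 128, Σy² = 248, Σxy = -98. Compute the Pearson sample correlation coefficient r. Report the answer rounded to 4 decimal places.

S_xy = nΣxy − ΣxΣy = 7·(-98) − 28·(-10) = -686 − (-280) = -406
S_xx = nΣx² − (Σx)² = 7·128 − 28² = 896 − 784 = 112
S_yy = nΣy² − (Σy)² = 7·248 − (-10)² = 1736 − 100 = 1636
r = S_xy / √(S_xx·S_yy) = -406 / √(112·1636) = -406 / √183232 = -406 / 428.0561 = -0.9485

-0.9485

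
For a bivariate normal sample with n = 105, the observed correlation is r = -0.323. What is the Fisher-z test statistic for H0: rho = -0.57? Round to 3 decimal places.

Fisher z: atanh(-0.323) = -0.334993, atanh(-0.57) = -0.647523
z = (z_r − z_0)·√(n−3) = (-0.334993 − (-0.647523))·√102 = 0.312530 · 10.099505 = 3.156

3.156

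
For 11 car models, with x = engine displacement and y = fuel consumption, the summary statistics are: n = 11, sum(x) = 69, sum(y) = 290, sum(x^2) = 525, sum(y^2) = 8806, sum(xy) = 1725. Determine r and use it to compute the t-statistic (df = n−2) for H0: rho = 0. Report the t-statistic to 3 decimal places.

-0.901

S_xy = nΣxy − ΣxΣy = 11·1725 − 69·290 = 18975 − 20010 = -1035
S_xx = nΣx² − (Σx)² = 11·525 − 69² = 5775 − 4761 = 1014
S_yy = nΣy² − (Σy)² = 11·8806 − 290² = 96866 − 84100 = 12766
r = S_xy / √(S_xx·S_yy) = -1035 / √(1014·12766) = -1035 / √12944724 = -1035 / 3597.8777 = -0.2877
t = r·√(n−2)/√(1−r²) = -0.2877·√9 / √(1−0.082771) = -0.863100 / 0.957721 = -0.901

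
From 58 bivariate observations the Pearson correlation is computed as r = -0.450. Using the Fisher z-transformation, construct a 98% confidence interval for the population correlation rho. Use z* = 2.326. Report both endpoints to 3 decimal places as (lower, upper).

(-0.663, -0.169)

Fisher z: z_r = atanh(r) = ½·ln((1+(-0.450))/(1−(-0.450))) = -0.484700
SE(z) = 1/√(n−3) = 1/√55 = 0.134840
98% ⇒ z* = 2.326; margin = 2.326·0.134840 = 0.313638
CI on z-scale: (-0.798338, -0.171062)
Back-transform: tanh(-0.798338) = -0.663107, tanh(-0.171062) = -0.169413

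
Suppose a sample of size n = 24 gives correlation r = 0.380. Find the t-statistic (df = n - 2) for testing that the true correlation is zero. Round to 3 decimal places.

t = r·√(n−2) / √(1−r²) with r = 0.380, n = 24
  = 0.380·√22 / √(1 − 0.144400)
  = 0.380·4.690416 / 0.924986
  = 1.782358 / 0.924986 = 1.927

1.927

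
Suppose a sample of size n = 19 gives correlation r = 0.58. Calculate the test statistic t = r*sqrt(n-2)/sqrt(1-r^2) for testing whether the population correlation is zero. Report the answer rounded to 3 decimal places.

1 − r² = 1 − 0.3364 = 0.6636;  √(1−r²) = 0.814616
√(n−2) = √17 = 4.123106
t = r·√(n−2)/√(1−r²) = 0.58 · 4.123106 / 0.814616 = 2.936

2.936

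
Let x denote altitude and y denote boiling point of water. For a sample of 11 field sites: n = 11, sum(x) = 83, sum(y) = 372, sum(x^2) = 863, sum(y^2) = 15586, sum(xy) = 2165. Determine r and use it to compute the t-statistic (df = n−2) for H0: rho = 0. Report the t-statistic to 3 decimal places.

Numerator: nΣxy − (Σx)(Σy) = 11·2165 − (83)(372) = -7061
Denominator: √[(nΣx²−(Σx)²)(nΣy²−(Σy)²)]
  nΣx²−(Σx)² = 11·863 − 6889 = 2604;  nΣy²−(Σy)² = 11·15586 − 138384 = 33062
  √(2604·33062) = √86093448 = 9278.6555
r = -7061 / 9278.6555 = -0.7610
t = r·√(n−2)/√(1−r²) = -0.7610·√9 / √(1−0.579121) = -2.283000 / 0.648752 = -3.519

-3.519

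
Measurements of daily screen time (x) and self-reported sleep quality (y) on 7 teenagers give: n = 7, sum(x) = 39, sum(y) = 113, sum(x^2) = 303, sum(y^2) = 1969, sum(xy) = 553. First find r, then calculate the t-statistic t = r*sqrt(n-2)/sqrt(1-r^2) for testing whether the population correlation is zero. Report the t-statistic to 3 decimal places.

-2.115

Numerator: nΣxy − (Σx)(Σy) = 7·553 − (39)(113) = -536
Denominator: √[(nΣx²−(Σx)²)(nΣy²−(Σy)²)]
  nΣx²−(Σx)² = 7·303 − 1521 = 600;  nΣy²−(Σy)² = 7·1969 − 12769 = 1014
  √(600·1014) = √608400 = 780.0000
r = -536 / 780.0000 = -0.6872
t = r·√(n−2)/√(1−r²) = -0.6872·√5 / √(1−0.472244) = -1.536626 / 0.726468 = -2.115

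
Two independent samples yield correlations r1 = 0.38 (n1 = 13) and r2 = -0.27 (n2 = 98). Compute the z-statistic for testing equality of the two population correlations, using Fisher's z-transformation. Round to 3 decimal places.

Fisher z-transforms: z1 = atanh(0.38) = 0.400060, z2 = atanh(-0.27) = -0.276864; difference d = 0.676924
Var(d) = 1/10 + 1/95 = 0.1000000 + 0.0105263 = 0.1105263
z = d/√Var(d) = 0.676924 / √0.1105263 = 0.676924 / 0.332455 = 2.036

2.036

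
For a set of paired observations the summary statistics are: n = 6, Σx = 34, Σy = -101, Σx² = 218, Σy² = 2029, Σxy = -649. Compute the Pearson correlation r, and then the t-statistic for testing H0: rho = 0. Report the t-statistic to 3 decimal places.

-3.096

S_xy = nΣxy − ΣxΣy = 6·(-649) − 34·(-101) = -3894 − (-3434) = -460
S_xx = nΣx² − (Σx)² = 6·218 − 34² = 1308 − 1156 = 152
S_yy = nΣy² − (Σy)² = 6·2029 − (-101)² = 12174 − 10201 = 1973
r = S_xy / √(S_xx·S_yy) = -460 / √(152·1973) = -460 / √299896 = -460 / 547.6276 = -0.8400
t = r·√(n−2)/√(1−r²) = -0.8400·√4 / √(1−0.705600) = -1.680000 / 0.542586 = -3.096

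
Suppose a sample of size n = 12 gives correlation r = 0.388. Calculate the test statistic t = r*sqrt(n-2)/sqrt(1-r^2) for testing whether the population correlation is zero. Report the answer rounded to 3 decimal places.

1 − r² = 1 − 0.150544 = 0.849456;  √(1−r²) = 0.921659
√(n−2) = √10 = 3.162278
t = r·√(n−2)/√(1−r²) = 0.388 · 3.162278 / 0.921659 = 1.331

1.331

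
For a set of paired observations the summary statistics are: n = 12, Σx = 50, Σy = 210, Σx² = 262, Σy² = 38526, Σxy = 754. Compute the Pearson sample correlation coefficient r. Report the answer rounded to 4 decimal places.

-0.0885

S_xy = nΣxy − ΣxΣy = 12·754 − 50·210 = 9048 − 10500 = -1452
S_xx = nΣx² − (Σx)² = 12·262 − 50² = 3144 − 2500 = 644
S_yy = nΣy² − (Σy)² = 12·38526 − 210² = 462312 − 44100 = 418212
r = S_xy / √(S_xx·S_yy) = -1452 / √(644·418212) = -1452 / √269328528 = -1452 / 16411.2318 = -0.0885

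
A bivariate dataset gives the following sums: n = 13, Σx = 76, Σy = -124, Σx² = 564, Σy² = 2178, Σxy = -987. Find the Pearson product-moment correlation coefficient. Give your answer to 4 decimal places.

S_xy = nΣxy − ΣxΣy = 13·(-987) − 76·(-124) = -12831 − (-9424) = -3407
S_xx = nΣx² − (Σx)² = 13·564 − 76² = 7332 − 5776 = 1556
S_yy = nΣy² − (Σy)² = 13·2178 − (-124)² = 28314 − 15376 = 12938
r = S_xy / √(S_xx·S_yy) = -3407 / √(1556·12938) = -3407 / √20131528 = -3407 / 4486.8171 = -0.7593

-0.7593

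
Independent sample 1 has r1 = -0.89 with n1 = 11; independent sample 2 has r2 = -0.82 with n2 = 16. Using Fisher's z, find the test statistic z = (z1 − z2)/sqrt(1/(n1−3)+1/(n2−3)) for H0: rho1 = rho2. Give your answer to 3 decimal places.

Fisher z-transforms: z1 = atanh(-0.89) = -1.421926, z2 = atanh(-0.82) = -1.156817; difference d = -0.265109
Var(d) = 1/8 + 1/13 = 0.1250000 + 0.0769231 = 0.2019231
z = d/√Var(d) = -0.265109 / √0.2019231 = -0.265109 / 0.449359 = -0.590

-0.590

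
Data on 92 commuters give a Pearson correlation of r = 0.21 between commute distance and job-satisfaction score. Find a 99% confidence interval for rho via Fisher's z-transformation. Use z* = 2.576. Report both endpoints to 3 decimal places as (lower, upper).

(-0.060, 0.451)

z_r = atanh(0.21) = 0.213171;  SE = 1/√(n−3) = 1/√89 = 0.106000
z-limits: 0.213171 ± 2.576·0.106000 = 0.213171 ± 0.273056 = [-0.059885, 0.486227]
ρ-limits: (tanh -0.059885, tanh 0.486227) = (-0.060, 0.451)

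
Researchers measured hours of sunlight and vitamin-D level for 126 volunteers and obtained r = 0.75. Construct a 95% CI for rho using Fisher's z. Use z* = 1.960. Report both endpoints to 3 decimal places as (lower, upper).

(0.662, 0.818)

z_r = atanh(0.75) = 0.972955;  SE = 1/√(n−3) = 1/√123 = 0.090167
z-limits: 0.972955 ± 1.960·0.090167 = 0.972955 ± 0.176727 = [0.796228, 1.149682]
ρ-limits: (tanh 0.796228, tanh 1.149682) = (0.662, 0.818)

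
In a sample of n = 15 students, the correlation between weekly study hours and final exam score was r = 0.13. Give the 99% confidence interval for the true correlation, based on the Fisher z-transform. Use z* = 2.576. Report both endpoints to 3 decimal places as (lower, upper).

z_r = atanh(0.13) = 0.130740;  SE = 1/√(n−3) = 1/√12 = 0.288675
z-limits: 0.130740 ± 2.576·0.288675 = 0.130740 ± 0.743627 = [-0.612887, 0.874367]
ρ-limits: (tanh -0.612887, tanh 0.874367) = (-0.546, 0.704)

(-0.546, 0.704)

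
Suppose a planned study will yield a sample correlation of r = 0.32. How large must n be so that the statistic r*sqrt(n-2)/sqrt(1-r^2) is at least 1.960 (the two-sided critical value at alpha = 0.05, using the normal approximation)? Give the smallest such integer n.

36

r√(n−2)/√(1−r²) ≥ 1.960  ⇔  n−2 ≥ (1.960)²·(1−r²)/r²
(1−r²)/r² = (1−0.1024)/0.1024 = 8.7656
n ≥ 2 + 3.8416·8.7656 = 2 + 33.6739 = 35.6739
⌈35.6739⌉ = 36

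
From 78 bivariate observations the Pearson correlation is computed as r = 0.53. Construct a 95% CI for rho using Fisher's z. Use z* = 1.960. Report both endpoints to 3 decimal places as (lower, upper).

(0.349, 0.673)

Fisher z: z_r = atanh(r) = ½·ln((1+0.53)/(1−0.53)) = 0.590145
SE(z) = 1/√(n−3) = 1/√75 = 0.115470
95% ⇒ z* = 1.960; margin = 1.960·0.115470 = 0.226321
CI on z-scale: (0.363824, 0.816466)
Back-transform: tanh(0.363824) = 0.348578, tanh(0.816466) = 0.673142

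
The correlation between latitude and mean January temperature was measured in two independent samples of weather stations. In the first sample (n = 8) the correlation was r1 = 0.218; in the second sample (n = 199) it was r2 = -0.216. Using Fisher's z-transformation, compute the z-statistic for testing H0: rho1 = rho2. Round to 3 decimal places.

Fisher z-transforms: z1 = atanh(0.218) = 0.221555, z2 = atanh(-0.216) = -0.219457; difference d = 0.441012
Var(d) = 1/5 + 1/196 = 0.2000000 + 0.0051020 = 0.2051020
z = d/√Var(d) = 0.441012 / √0.2051020 = 0.441012 / 0.452882 = 0.974

0.974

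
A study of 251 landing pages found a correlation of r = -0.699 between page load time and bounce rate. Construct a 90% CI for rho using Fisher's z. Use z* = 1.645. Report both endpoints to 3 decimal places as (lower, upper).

z_r = atanh(-0.699) = -0.865342;  SE = 1/√(n−3) = 1/√248 = 0.063500
z-limits: -0.865342 ± 1.645·0.063500 = -0.865342 ± 0.104458 = [-0.969800, -0.760884]
ρ-limits: (tanh -0.969800, tanh -0.760884) = (-0.749, -0.642)

(-0.749, -0.642)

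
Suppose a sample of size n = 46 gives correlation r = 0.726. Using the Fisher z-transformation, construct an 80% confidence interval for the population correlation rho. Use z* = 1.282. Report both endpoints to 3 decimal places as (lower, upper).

(0.620, 0.806)

z_r = atanh(0.726) = 0.920217;  SE = 1/√(n−3) = 1/√43 = 0.152499
z-limits: 0.920217 ± 1.282·0.152499 = 0.920217 ± 0.195504 = [0.724713, 1.115721]
ρ-limits: (tanh 0.724713, tanh 1.115721) = (0.620, 0.806)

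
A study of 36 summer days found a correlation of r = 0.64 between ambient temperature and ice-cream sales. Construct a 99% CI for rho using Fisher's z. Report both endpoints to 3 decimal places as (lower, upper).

z_r = atanh(0.64) = 0.758174;  SE = 1/√(n−3) = 1/√33 = 0.174078
z-limits: 0.758174 ± 2.576·0.174078 = 0.758174 ± 0.448425 = [0.309749, 1.206599]
ρ-limits: (tanh 0.309749, tanh 1.206599) = (0.300, 0.836)

(0.300, 0.836)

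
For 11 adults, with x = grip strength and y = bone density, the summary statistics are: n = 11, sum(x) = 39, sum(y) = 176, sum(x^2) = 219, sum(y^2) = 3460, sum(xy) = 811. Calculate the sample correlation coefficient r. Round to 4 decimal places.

0.8201

S_xy = nΣxy − ΣxΣy = 11·811 − 39·176 = 8921 − 6864 = 2057
S_xx = nΣx² − (Σx)² = 11·219 − 39² = 2409 − 1521 = 888
S_yy = nΣy² − (Σy)² = 11·3460 − 176² = 38060 − 30976 = 7084
r = S_xy / √(S_xx·S_yy) = 2057 / √(888·7084) = 2057 / √6290592 = 2057 / 2508.1053 = 0.8201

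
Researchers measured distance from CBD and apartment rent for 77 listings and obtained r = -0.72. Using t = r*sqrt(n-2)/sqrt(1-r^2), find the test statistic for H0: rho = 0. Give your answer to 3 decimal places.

1 − r² = 1 − 0.5184 = 0.4816;  √(1−r²) = 0.693974
√(n−2) = √75 = 8.660254
t = r·√(n−2)/√(1−r²) = -0.72 · 8.660254 / 0.693974 = -8.985

-8.985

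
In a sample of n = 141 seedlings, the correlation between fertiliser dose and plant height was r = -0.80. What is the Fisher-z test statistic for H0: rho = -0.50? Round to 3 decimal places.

-6.453

z_r = atanh(-0.80) = -1.098612,  z_0 = atanh(-0.50) = -0.549306
SE = 1/√(n−3) = 1/√138 = 0.085126
z = (z_r − z_0)/SE = (-1.098612 − (-0.549306)) / 0.085126 = -0.549306 / 0.085126 = -6.453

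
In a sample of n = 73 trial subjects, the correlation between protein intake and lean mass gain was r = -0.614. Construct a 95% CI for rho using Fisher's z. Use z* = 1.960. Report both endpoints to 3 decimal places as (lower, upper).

Fisher z: z_r = atanh(r) = ½·ln((1+(-0.614))/(1−(-0.614))) = -0.715317
SE(z) = 1/√(n−3) = 1/√70 = 0.119523
95% ⇒ z* = 1.960; margin = 1.960·0.119523 = 0.234265
CI on z-scale: (-0.949582, -0.481052)
Back-transform: tanh(-0.949582) = -0.739594, tanh(-0.481052) = -0.447086

(-0.740, -0.447)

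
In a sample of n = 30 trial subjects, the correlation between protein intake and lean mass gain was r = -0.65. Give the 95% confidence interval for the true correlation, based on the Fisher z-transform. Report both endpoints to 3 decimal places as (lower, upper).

Fisher z: z_r = atanh(r) = ½·ln((1+(-0.65))/(1−(-0.65))) = -0.775299
SE(z) = 1/√(n−3) = 1/√27 = 0.192450
95% ⇒ z* = 1.960; margin = 1.960·0.192450 = 0.377202
CI on z-scale: (-1.152501, -0.398097)
Back-transform: tanh(-1.152501) = -0.818581, tanh(-0.398097) = -0.378320

(-0.819, -0.378)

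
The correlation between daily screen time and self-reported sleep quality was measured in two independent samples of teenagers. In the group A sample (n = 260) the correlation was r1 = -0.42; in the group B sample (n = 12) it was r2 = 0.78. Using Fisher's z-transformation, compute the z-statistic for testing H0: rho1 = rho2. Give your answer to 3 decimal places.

z1 = atanh(-0.42) = -0.447692,  z2 = atanh(0.78) = 1.045371
SE = √(1/(n1−3) + 1/(n2−3)) = √(1/257 + 1/9) = √(0.0038911 + 0.1111111) = √0.1150022 = 0.339120
z = (z1 − z2)/SE = (-0.447692 − 1.045371) / 0.339120 = -1.493063 / 0.339120 = -4.403

-4.403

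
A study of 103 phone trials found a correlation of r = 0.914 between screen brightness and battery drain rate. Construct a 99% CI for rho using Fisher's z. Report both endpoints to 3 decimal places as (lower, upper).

Fisher z: z_r = atanh(r) = ½·ln((1+0.914)/(1−0.914)) = 1.551302
SE(z) = 1/√(n−3) = 1/√100 = 0.100000
99% ⇒ z* = 2.576; margin = 2.576·0.100000 = 0.257600
CI on z-scale: (1.293702, 1.808902)
Back-transform: tanh(1.293702) = 0.860093, tanh(1.808902) = 0.947720

(0.860, 0.948)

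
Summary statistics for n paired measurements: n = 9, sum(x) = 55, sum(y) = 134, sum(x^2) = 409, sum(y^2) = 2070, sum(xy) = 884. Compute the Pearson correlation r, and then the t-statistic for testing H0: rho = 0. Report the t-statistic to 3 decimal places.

4.934

Numerator: nΣxy − (Σx)(Σy) = 9·884 − (55)(134) = 586
Denominator: √[(nΣx²−(Σx)²)(nΣy²−(Σy)²)]
  nΣx²−(Σx)² = 9·409 − 3025 = 656;  nΣy²−(Σy)² = 9·2070 − 17956 = 674
  √(656·674) = √442144 = 664.9391
r = 586 / 664.9391 = 0.8813
t = r·√(n−2)/√(1−r²) = 0.8813·√7 / √(1−0.776690) = 2.331701 / 0.472557 = 4.934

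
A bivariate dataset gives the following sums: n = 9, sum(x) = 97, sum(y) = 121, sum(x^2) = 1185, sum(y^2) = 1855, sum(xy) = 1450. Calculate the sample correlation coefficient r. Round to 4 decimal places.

0.8175

Numerator: nΣxy − (Σx)(Σy) = 9·1450 − (97)(121) = 1313
Denominator: √[(nΣx²−(Σx)²)(nΣy²−(Σy)²)]
  nΣx²−(Σx)² = 9·1185 − 9409 = 1256;  nΣy²−(Σy)² = 9·1855 − 14641 = 2054
  √(1256·2054) = √2579824 = 1606.1831
r = 1313 / 1606.1831 = 0.8175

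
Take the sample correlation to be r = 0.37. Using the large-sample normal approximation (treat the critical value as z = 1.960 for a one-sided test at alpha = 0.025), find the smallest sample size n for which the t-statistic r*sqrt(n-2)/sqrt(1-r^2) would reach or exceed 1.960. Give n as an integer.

27

r√(n−2)/√(1−r²) ≥ 1.960  ⇔  n−2 ≥ (1.960)²·(1−r²)/r²
(1−r²)/r² = (1−0.1369)/0.1369 = 6.3046
n ≥ 2 + 3.8416·6.3046 = 2 + 24.2198 = 26.2198
⌈26.2198⌉ = 27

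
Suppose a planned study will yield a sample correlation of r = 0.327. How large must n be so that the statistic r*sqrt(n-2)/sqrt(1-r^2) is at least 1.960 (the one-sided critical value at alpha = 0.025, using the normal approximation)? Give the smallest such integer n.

r√(n−2)/√(1−r²) ≥ 1.960  ⇔  n−2 ≥ (1.960)²·(1−r²)/r²
(1−r²)/r² = (1−0.106929)/0.106929 = 8.3520
n ≥ 2 + 3.8416·8.3520 = 2 + 32.0850 = 34.0850
⌈34.0850⌉ = 35

35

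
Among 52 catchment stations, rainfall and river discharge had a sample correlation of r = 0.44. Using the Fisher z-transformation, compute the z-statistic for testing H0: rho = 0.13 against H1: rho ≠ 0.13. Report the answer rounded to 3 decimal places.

2.390

z_r = atanh(0.44) = 0.472231,  z_0 = atanh(0.13) = 0.130740
SE = 1/√(n−3) = 1/√49 = 0.142857
z = (z_r − z_0)/SE = (0.472231 − 0.130740) / 0.142857 = 0.341491 / 0.142857 = 2.390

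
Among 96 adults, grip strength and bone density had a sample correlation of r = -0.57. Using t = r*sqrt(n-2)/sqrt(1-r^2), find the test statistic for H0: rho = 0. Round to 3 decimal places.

-6.726

1 − r² = 1 − 0.3249 = 0.6751;  √(1−r²) = 0.821645
√(n−2) = √94 = 9.695360
t = r·√(n−2)/√(1−r²) = -0.57 · 9.695360 / 0.821645 = -6.726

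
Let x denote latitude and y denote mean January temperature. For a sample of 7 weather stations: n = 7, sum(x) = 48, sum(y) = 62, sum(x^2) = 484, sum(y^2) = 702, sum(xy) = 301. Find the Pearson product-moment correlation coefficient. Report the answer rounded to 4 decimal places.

S_xy = nΣxy − ΣxΣy = 7·301 − 48·62 = 2107 − 2976 = -869
S_xx = nΣx² − (Σx)² = 7·484 − 48² = 3388 − 2304 = 1084
S_yy = nΣy² − (Σy)² = 7·702 − 62² = 4914 − 3844 = 1070
r = S_xy / √(S_xx·S_yy) = -869 / √(1084·1070) = -869 / √1159880 = -869 / 1076.9773 = -0.8069

-0.8069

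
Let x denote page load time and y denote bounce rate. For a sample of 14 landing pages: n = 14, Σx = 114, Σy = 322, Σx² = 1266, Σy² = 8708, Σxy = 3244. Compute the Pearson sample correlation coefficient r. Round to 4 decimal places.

0.9380

S_xy = nΣxy − ΣxΣy = 14·3244 − 114·322 = 45416 − 36708 = 8708
S_xx = nΣx² − (Σx)² = 14·1266 − 114² = 17724 − 12996 = 4728
S_yy = nΣy² − (Σy)² = 14·8708 − 322² = 121912 − 103684 = 18228
r = S_xy / √(S_xx·S_yy) = 8708 / √(4728·18228) = 8708 / √86181984 = 8708 / 9283.4252 = 0.9380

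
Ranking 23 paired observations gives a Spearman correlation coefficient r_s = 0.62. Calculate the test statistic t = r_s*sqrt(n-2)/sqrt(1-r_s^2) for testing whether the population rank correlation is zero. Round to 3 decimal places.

3.621

1 − r_s² = 1 − 0.3844 = 0.6156;  √(1−r_s²) = 0.784602
√(n−2) = √21 = 4.582576
t = r_s·√(n−2)/√(1−r_s²) = 0.62 · 4.582576 / 0.784602 = 3.621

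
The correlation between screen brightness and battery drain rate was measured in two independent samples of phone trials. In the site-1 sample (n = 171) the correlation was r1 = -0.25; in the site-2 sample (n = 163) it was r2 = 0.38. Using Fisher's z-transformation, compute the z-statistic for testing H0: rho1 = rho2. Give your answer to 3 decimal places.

z1 = atanh(-0.25) = -0.255413,  z2 = atanh(0.38) = 0.400060
SE = √(1/(n1−3) + 1/(n2−3)) = √(1/168 + 1/160) = √(0.0059524 + 0.0062500) = √0.0122024 = 0.110464
z = (z1 − z2)/SE = (-0.255413 − 0.400060) / 0.110464 = -0.655473 / 0.110464 = -5.934

-5.934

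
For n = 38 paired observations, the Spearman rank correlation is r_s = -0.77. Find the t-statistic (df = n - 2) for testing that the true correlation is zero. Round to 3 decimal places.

t = r_s·√(n−2) / √(1−r_s²) with r_s = -0.77, n = 38
  = -0.77·√36 / √(1 − 0.5929)
  = -0.77·6.000000 / 0.638044
  = -4.620000 / 0.638044 = -7.241

-7.241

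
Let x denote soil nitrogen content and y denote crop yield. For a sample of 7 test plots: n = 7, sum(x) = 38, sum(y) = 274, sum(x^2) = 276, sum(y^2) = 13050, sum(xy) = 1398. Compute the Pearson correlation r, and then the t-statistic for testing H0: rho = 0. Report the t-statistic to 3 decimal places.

Numerator: nΣxy − (Σx)(Σy) = 7·1398 − (38)(274) = -626
Denominator: √[(nΣx²−(Σx)²)(nΣy²−(Σy)²)]
  nΣx²−(Σx)² = 7·276 − 1444 = 488;  nΣy²−(Σy)² = 7·13050 − 75076 = 16274
  √(488·16274) = √7941712 = 2818.1043
r = -626 / 2818.1043 = -0.2221
t = r·√(n−2)/√(1−r²) = -0.2221·√5 / √(1−0.049328) = -0.496631 / 0.975024 = -0.509

-0.509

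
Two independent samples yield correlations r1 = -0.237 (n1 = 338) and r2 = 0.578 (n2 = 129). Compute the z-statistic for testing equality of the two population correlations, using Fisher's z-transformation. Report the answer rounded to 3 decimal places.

z1 = atanh(-0.237) = -0.241593,  z2 = atanh(0.578) = 0.659454
SE = √(1/(n1−3) + 1/(n2−3)) = √(1/335 + 1/126) = √(0.0029851 + 0.0079365) = √0.0109216 = 0.104506
z = (z1 − z2)/SE = (-0.241593 − 0.659454) / 0.104506 = -0.901047 / 0.104506 = -8.622

-8.622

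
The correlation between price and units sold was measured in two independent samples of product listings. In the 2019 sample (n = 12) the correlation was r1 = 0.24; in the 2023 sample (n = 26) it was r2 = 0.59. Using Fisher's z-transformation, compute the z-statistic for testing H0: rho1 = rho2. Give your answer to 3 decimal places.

z1 = atanh(0.24) = 0.244774,  z2 = atanh(0.59) = 0.677666
SE = √(1/(n1−3) + 1/(n2−3)) = √(1/9 + 1/23) = √(0.1111111 + 0.0434783) = √0.1545894 = 0.393179
z = (z1 − z2)/SE = (0.244774 − 0.677666) / 0.393179 = -0.432892 / 0.393179 = -1.101

-1.101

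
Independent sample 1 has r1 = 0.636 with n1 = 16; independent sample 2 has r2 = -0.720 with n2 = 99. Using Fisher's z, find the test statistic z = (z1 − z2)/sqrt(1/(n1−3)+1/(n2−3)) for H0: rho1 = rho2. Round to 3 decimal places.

Fisher z-transforms: z1 = atanh(0.636) = 0.751428, z2 = atanh(-0.720) = -0.907645; difference d = 1.659073
Var(d) = 1/13 + 1/96 = 0.0769231 + 0.0104167 = 0.0873398
z = d/√Var(d) = 1.659073 / √0.0873398 = 1.659073 / 0.295533 = 5.614

5.614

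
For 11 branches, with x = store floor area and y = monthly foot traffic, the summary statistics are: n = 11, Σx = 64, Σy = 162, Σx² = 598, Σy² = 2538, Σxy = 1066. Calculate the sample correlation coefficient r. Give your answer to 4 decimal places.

0.6662

Numerator: nΣxy − (Σx)(Σy) = 11·1066 − (64)(162) = 1358
Denominator: √[(nΣx²−(Σx)²)(nΣy²−(Σy)²)]
  nΣx²−(Σx)² = 11·598 − 4096 = 2482;  nΣy²−(Σy)² = 11·2538 − 26244 = 1674
  √(2482·1674) = √4154868 = 2038.3493
r = 1358 / 2038.3493 = 0.6662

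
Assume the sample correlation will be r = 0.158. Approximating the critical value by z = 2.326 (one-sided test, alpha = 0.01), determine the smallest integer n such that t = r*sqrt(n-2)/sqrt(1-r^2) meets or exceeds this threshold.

r√(n−2)/√(1−r²) ≥ 2.326  ⇔  n−2 ≥ (2.326)²·(1−r²)/r²
(1−r²)/r² = (1−0.024964)/0.024964 = 39.0577
n ≥ 2 + 5.410276·39.0577 = 2 + 211.3129 = 213.3129
⌈213.3129⌉ = 214

214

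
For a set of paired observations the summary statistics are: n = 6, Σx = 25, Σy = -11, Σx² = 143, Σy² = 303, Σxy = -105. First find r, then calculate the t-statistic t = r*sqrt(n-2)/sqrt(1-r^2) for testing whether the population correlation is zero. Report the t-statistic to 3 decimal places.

Numerator: nΣxy − (Σx)(Σy) = 6·(-105) − (25)(-11) = -355
Denominator: √[(nΣx²−(Σx)²)(nΣy²−(Σy)²)]
  nΣx²−(Σx)² = 6·143 − 625 = 233;  nΣy²−(Σy)² = 6·303 − 121 = 1697
  √(233·1697) = √395401 = 628.8092
r = -355 / 628.8092 = -0.5646
t = r·√(n−2)/√(1−r²) = -0.5646·√4 / √(1−0.318773) = -1.129200 / 0.825365 = -1.368

-1.368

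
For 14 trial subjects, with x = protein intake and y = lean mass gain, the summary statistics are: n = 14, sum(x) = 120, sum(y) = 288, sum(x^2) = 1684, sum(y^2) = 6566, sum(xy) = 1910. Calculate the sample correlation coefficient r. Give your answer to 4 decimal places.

-0.8615

Numerator: nΣxy − (Σx)(Σy) = 14·1910 − (120)(288) = -7820
Denominator: √[(nΣx²−(Σx)²)(nΣy²−(Σy)²)]
  nΣx²−(Σx)² = 14·1684 − 14400 = 9176;  nΣy²−(Σy)² = 14·6566 − 82944 = 8980
  √(9176·8980) = √82400480 = 9077.4710
r = -7820 / 9077.4710 = -0.8615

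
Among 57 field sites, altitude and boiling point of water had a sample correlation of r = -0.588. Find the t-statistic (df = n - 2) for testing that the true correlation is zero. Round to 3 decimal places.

1 − r² = 1 − 0.345744 = 0.654256;  √(1−r²) = 0.808861
√(n−2) = √55 = 7.416198
t = r·√(n−2)/√(1−r²) = -0.588 · 7.416198 / 0.808861 = -5.391

-5.391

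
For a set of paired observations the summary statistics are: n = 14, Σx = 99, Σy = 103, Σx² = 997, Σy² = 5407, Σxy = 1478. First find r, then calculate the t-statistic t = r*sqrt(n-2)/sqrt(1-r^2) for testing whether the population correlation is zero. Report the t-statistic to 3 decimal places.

2.870

Numerator: nΣxy − (Σx)(Σy) = 14·1478 − (99)(103) = 10495
Denominator: √[(nΣx²−(Σx)²)(nΣy²−(Σy)²)]
  nΣx²−(Σx)² = 14·997 − 9801 = 4157;  nΣy²−(Σy)² = 14·5407 − 10609 = 65089
  √(4157·65089) = √270574973 = 16449.1633
r = 10495 / 16449.1633 = 0.6380
t = r·√(n−2)/√(1−r²) = 0.6380·√12 / √(1−0.407044) = 2.210097 / 0.770036 = 2.870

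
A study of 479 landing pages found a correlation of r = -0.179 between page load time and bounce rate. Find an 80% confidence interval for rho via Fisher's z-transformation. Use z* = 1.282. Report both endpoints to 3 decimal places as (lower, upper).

z_r = atanh(-0.179) = -0.180949;  SE = 1/√(n−3) = 1/√476 = 0.045835
z-limits: -0.180949 ± 1.282·0.045835 = -0.180949 ± 0.058760 = [-0.239709, -0.122189]
ρ-limits: (tanh -0.239709, tanh -0.122189) = (-0.235, -0.122)

(-0.235, -0.122)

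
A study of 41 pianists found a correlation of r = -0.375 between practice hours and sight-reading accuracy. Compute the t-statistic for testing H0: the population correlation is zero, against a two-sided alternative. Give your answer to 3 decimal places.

-2.526

t = r·√(n−2) / √(1−r²) with r = -0.375, n = 41
  = -0.375·√39 / √(1 − 0.140625)
  = -0.375·6.244998 / 0.927025
  = -2.341874 / 0.927025 = -2.526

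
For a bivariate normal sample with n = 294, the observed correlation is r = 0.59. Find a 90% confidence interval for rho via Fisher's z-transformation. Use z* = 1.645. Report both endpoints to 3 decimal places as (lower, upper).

z_r = atanh(0.59) = 0.677666;  SE = 1/√(n−3) = 1/√291 = 0.058621
z-limits: 0.677666 ± 1.645·0.058621 = 0.677666 ± 0.096432 = [0.581234, 0.774098]
ρ-limits: (tanh 0.581234, tanh 0.774098) = (0.524, 0.649)

(0.524, 0.649)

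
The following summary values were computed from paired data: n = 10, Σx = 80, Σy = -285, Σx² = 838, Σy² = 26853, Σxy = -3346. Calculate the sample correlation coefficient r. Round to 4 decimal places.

-0.5535

Numerator: nΣxy − (Σx)(Σy) = 10·(-3346) − (80)(-285) = -10660
Denominator: √[(nΣx²−(Σx)²)(nΣy²−(Σy)²)]
  nΣx²−(Σx)² = 10·838 − 6400 = 1980;  nΣy²−(Σy)² = 10·26853 − 81225 = 187305
  √(1980·187305) = √370863900 = 19257.8270
r = -10660 / 19257.8270 = -0.5535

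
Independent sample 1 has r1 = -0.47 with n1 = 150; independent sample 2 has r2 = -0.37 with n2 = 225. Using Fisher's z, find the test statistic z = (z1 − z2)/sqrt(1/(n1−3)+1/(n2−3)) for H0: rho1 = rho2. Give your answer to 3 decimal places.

Fisher z-transforms: z1 = atanh(-0.47) = -0.510070, z2 = atanh(-0.37) = -0.388423; difference d = -0.121647
Var(d) = 1/147 + 1/222 = 0.0068027 + 0.0045045 = 0.0113072
z = d/√Var(d) = -0.121647 / √0.0113072 = -0.121647 / 0.106335 = -1.144

-1.144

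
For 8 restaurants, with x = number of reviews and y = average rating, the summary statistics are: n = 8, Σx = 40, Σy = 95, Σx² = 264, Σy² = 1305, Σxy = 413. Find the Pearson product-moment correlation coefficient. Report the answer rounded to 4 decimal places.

-0.5827

S_xy = nΣxy − ΣxΣy = 8·413 − 40·95 = 3304 − 3800 = -496
S_xx = nΣx² − (Σx)² = 8·264 − 40² = 2112 − 1600 = 512
S_yy = nΣy² − (Σy)² = 8·1305 − 95² = 10440 − 9025 = 1415
r = S_xy / √(S_xx·S_yy) = -496 / √(512·1415) = -496 / √724480 = -496 / 851.1639 = -0.5827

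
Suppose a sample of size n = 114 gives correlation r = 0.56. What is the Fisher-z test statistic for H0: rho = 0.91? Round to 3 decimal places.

Fisher z: atanh(0.56) = 0.632833, atanh(0.91) = 1.527524
z = (z_r − z_0)·√(n−3) = (0.632833 − 1.527524)·√111 = -0.894691 · 10.535654 = -9.426

-9.426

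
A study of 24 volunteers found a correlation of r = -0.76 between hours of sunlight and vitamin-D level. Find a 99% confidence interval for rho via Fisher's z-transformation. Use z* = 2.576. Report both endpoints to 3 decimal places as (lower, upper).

z_r = atanh(-0.76) = -0.996215;  SE = 1/√(n−3) = 1/√21 = 0.218218
z-limits: -0.996215 ± 2.576·0.218218 = -0.996215 ± 0.562130 = [-1.558345, -0.434085]
ρ-limits: (tanh -1.558345, tanh -0.434085) = (-0.915, -0.409)

(-0.915, -0.409)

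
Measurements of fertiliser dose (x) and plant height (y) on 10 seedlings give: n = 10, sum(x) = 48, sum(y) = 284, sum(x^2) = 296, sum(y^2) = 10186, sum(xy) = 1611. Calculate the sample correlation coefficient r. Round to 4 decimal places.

Numerator: nΣxy − (Σx)(Σy) = 10·1611 − (48)(284) = 2478
Denominator: √[(nΣx²−(Σx)²)(nΣy²−(Σy)²)]
  nΣx²−(Σx)² = 10·296 − 2304 = 656;  nΣy²−(Σy)² = 10·10186 − 80656 = 21204
  √(656·21204) = √13909824 = 3729.5876
r = 2478 / 3729.5876 = 0.6644

0.6644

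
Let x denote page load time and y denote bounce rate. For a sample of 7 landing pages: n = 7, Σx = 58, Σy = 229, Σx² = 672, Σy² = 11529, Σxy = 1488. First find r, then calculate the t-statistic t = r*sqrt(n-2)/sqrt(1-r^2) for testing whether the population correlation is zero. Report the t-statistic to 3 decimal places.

Numerator: nΣxy − (Σx)(Σy) = 7·1488 − (58)(229) = -2866
Denominator: √[(nΣx²−(Σx)²)(nΣy²−(Σy)²)]
  nΣx²−(Σx)² = 7·672 − 3364 = 1340;  nΣy²−(Σy)² = 7·11529 − 52441 = 28262
  √(1340·28262) = √37871080 = 6153.9483
r = -2866 / 6153.9483 = -0.4657
t = r·√(n−2)/√(1−r²) = -0.4657·√5 / √(1−0.216876) = -1.041337 / 0.884943 = -1.177

-1.177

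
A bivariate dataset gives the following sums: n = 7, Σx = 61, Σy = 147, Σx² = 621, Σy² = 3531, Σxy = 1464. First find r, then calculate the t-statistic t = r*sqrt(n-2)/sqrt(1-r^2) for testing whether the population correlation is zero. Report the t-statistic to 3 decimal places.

5.190

S_xy = nΣxy − ΣxΣy = 7·1464 − 61·147 = 10248 − 8967 = 1281
S_xx = nΣx² − (Σx)² = 7·621 − 61² = 4347 − 3721 = 626
S_yy = nΣy² − (Σy)² = 7·3531 − 147² = 24717 − 21609 = 3108
r = S_xy / √(S_xx·S_yy) = 1281 / √(626·3108) = 1281 / √1945608 = 1281 / 1394.8505 = 0.9184
t = r·√(n−2)/√(1−r²) = 0.9184·√5 / √(1−0.843459) = 2.053605 / 0.395653 = 5.190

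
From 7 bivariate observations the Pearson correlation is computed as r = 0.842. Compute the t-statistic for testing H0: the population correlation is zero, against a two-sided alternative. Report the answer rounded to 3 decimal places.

3.490

t = r·√(n−2) / √(1−r²) with r = 0.842, n = 7
  = 0.842·√5 / √(1 − 0.708964)
  = 0.842·2.236068 / 0.539478
  = 1.882769 / 0.539478 = 3.490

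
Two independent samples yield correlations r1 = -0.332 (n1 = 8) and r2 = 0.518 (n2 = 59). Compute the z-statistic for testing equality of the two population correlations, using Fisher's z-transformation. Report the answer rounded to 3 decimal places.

-1.968

Fisher z-transforms: z1 = atanh(-0.332) = -0.345074, z2 = atanh(0.518) = 0.573602; difference d = -0.918676
Var(d) = 1/5 + 1/56 = 0.2000000 + 0.0178571 = 0.2178571
z = d/√Var(d) = -0.918676 / √0.2178571 = -0.918676 / 0.466752 = -1.968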